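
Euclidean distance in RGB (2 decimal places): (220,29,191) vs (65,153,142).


d = √[(R₁-R₂)² + (G₁-G₂)² + (B₁-B₂)²]
d = √[(220-65)² + (29-153)² + (191-142)²]
d = √[24025 + 15376 + 2401]
d = √41802
d ≈ 204.46


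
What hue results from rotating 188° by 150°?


New hue = (H + rotation) mod 360
New hue = (188 + 150) mod 360
= 338 mod 360
= 338°


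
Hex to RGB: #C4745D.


C4 → 196 (R)
74 → 116 (G)
5D → 93 (B)
= RGB(196, 116, 93)


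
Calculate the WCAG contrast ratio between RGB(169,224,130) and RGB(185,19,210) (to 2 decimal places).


Linearize each sRGB channel c=v/255: c/12.92 if c ≤ 0.04045 else ((c+0.055)/1.055)^2.4
L = 0.2126×R_lin + 0.7152×G_lin + 0.0722×B_lin
Color 1 (169,224,130):
  R=169: 169/255≈0.6627 > 0.04045 → ((0.6627+0.055)/1.055)^2.4 ≈ 0.39676
  G=224: 224/255≈0.8784 > 0.04045 → ((0.8784+0.055)/1.055)^2.4 ≈ 0.74540
  B=130: 130/255≈0.5098 > 0.04045 → ((0.5098+0.055)/1.055)^2.4 ≈ 0.22323
  L1 = 0.2126×0.39676 + 0.7152×0.74540 + 0.0722×0.22323 ≈ 0.63358
Color 2 (185,19,210):
  R=185: 185/255≈0.7255 > 0.04045 → ((0.7255+0.055)/1.055)^2.4 ≈ 0.48515
  G=19: 19/255≈0.0745 > 0.04045 → ((0.0745+0.055)/1.055)^2.4 ≈ 0.00651
  B=210: 210/255≈0.8235 > 0.04045 → ((0.8235+0.055)/1.055)^2.4 ≈ 0.64448
  L2 = 0.2126×0.48515 + 0.7152×0.00651 + 0.0722×0.64448 ≈ 0.15433
Lighter = 0.63358, Darker = 0.15433
Ratio = (L_lighter + 0.05) / (L_darker + 0.05)
Ratio = (0.63358 + 0.05) / (0.15433 + 0.05) = 0.68358 / 0.20433 ≈ 3.3454
Ratio ≈ 3.35:1


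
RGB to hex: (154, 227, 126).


R = 154 → 9A (hex)
G = 227 → E3 (hex)
B = 126 → 7E (hex)
Hex = #9AE37E


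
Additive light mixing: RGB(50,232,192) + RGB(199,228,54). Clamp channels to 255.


Additive: each channel = min(255, C₁+C₂)
R: 50+199 = 249 → 249
G: 232+228 = 460 → 255
B: 192+54 = 246 → 246
= RGB(249, 255, 246)


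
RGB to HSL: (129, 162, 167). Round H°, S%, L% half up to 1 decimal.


Normalize: R'=129/255≈0.5059, G'=162/255≈0.6353, B'=167/255≈0.6549
Max=167/255, Min=129/255, Δ=Max-Min=38/255
L = (Max+Min)/2 = (167+129)/510 = 296/510 = 0.58039… → L = 58.0%
L > 0.5 → S = Δ/(2-Max-Min) = 38/(510-167-129) = 38/214 = 0.17757… → S = 17.8%
(the 1/255 factors cancel in S and H, so raw channel differences can be used)
Max is B' → H = 60 × ((R-G)/Δ + 4) = 60 × ((129-162)/38 + 4)
  -33/38 + 4 = -0.8684… + 4 = 3.1315…
  H = 60 × 3.1315… = 187.894…° → H = 187.9°
= HSL(187.9°, 17.8%, 58.0%)


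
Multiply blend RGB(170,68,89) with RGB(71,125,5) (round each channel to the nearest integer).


Multiply: C = A×B/255, rounded to nearest integer
R: 170×71/255 = 12070/255 ≈ 47.333 → 47
G: 68×125/255 = 8500/255 ≈ 33.333 → 33
B: 89×5/255 = 445/255 ≈ 1.745 → 2
= RGB(47, 33, 2)


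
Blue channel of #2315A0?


Color: #2315A0
R = 23 = 35
G = 15 = 21
B = A0 = 160
Blue = 160


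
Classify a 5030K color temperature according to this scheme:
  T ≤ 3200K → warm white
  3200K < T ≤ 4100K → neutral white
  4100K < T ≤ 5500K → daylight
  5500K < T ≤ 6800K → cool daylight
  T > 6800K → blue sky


Temperature: 5030K
4100K < 5030K ≤ 5500K → daylight
Classification: daylight


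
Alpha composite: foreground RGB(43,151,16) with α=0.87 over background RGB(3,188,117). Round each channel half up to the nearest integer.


C = α×F + (1-α)×B, with 1-α = 0.13
R: 0.87×43 + 0.13×3 = 37.41 + 0.39 = 37.80 → 38
G: 0.87×151 + 0.13×188 = 131.37 + 24.44 = 155.81 → 156
B: 0.87×16 + 0.13×117 = 13.92 + 15.21 = 29.13 → 29
= RGB(38, 156, 29)


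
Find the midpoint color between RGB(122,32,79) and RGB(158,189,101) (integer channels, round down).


Midpoint: each channel = ⌊(C₁+C₂)/2⌋
R: ⌊(122+158)/2⌋ = 140
G: ⌊(32+189)/2⌋ = 110
B: ⌊(79+101)/2⌋ = 90
= RGB(140, 110, 90)


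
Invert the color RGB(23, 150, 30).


Invert: (255-R, 255-G, 255-B)
R: 255-23 = 232
G: 255-150 = 105
B: 255-30 = 225
= RGB(232, 105, 225)


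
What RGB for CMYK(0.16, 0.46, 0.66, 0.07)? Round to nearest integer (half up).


R = 255 × (1-C) × (1-K) = 255 × 0.84 × 0.93 = 199.206 → 199
G = 255 × (1-M) × (1-K) = 255 × 0.54 × 0.93 = 128.061 → 128
B = 255 × (1-Y) × (1-K) = 255 × 0.34 × 0.93 = 80.631 → 81
= RGB(199, 128, 81)


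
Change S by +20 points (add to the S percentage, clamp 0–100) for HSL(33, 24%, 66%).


Original S = 24%
Adjustment = +20 percentage points
New S = 24 + (20) = 44
Clamp to [0, 100] → 44
= HSL(33°, 44%, 66%)


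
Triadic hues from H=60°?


Triadic: equally spaced at 120° intervals
H1 = 60°
H2 = (60 + 120) mod 360 = 180°
H3 = (60 + 240) mod 360 = 300°
Triadic = 60°, 180°, 300°


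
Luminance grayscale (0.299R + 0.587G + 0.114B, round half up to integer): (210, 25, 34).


Gray = 0.299×R + 0.587×G + 0.114×B
Gray = 0.299×210 + 0.587×25 + 0.114×34
Gray = 62.790 + 14.675 + 3.876
Gray = 81.341 → round half up → 81
Gray = 81


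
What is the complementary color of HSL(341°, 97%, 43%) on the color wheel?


Complement = opposite side of color wheel = hue + 180°
H' = (341 + 180) mod 360 = 161°
S and L unchanged.
= HSL(161°, 97%, 43%)


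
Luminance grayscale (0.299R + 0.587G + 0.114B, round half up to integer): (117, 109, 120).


Gray = 0.299×R + 0.587×G + 0.114×B
Gray = 0.299×117 + 0.587×109 + 0.114×120
Gray = 34.983 + 63.983 + 13.680
Gray = 112.646 → round half up → 113
Gray = 113


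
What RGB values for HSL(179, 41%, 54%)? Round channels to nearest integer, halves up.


H=179°, S=0.41, L=0.54
C = (1-|2L-1|)×S = (1-|0.08|)×0.41 = 0.3772
H' = H/60 = 179/60 ≈ 2.9833; X = C×(1-|H' mod 2 - 1|) ≈ 0.3709
m = L - C/2 = 0.54 - 0.1886 = 0.3514
Sector ⌊H'⌋ = 2 → (R',G',B') = (0.0, 0.3772, ≈0.3709)
RGB = ((R'+m)×255, (G'+m)×255, (B'+m)×255) = (89.607, 185.793, 184.1899)
Round half up → RGB(90, 186, 184)


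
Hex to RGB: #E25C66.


E2 → 226 (R)
5C → 92 (G)
66 → 102 (B)
= RGB(226, 92, 102)


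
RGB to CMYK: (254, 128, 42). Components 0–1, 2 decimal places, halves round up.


R'=254/255≈0.9961, G'=128/255≈0.5020, B'=42/255≈0.1647
K = 1 - max(R',G',B') = 1 - 254/255 = 1/255 = 0.00392… → 0.00
(1-R'-K)/(1-K) simplifies to (max-R)/max with max = 254:
C = (254-254)/254 = 0/254 = 0 → 0.00
M = (254-128)/254 = 126/254 = 0.49606… → 0.50
Y = (254-42)/254 = 212/254 = 0.83464… → 0.83
= CMYK(0.00, 0.50, 0.83, 0.00)


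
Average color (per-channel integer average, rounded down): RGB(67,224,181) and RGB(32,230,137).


Midpoint: each channel = ⌊(C₁+C₂)/2⌋
R: ⌊(67+32)/2⌋ = 49
G: ⌊(224+230)/2⌋ = 227
B: ⌊(181+137)/2⌋ = 159
= RGB(49, 227, 159)


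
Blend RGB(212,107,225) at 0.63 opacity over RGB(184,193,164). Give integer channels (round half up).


C = α×F + (1-α)×B, with 1-α = 0.37
R: 0.63×212 + 0.37×184 = 133.56 + 68.08 = 201.64 → 202
G: 0.63×107 + 0.37×193 = 67.41 + 71.41 = 138.82 → 139
B: 0.63×225 + 0.37×164 = 141.75 + 60.68 = 202.43 → 202
= RGB(202, 139, 202)


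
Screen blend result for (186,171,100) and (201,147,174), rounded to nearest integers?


Screen: C = 255 - (255-A)×(255-B)/255, rounded to nearest integer
R: 255 - (255-186)×(255-201)/255 = 255 - 3726/255 ≈ 255 - 14.612 = 240.388 → 240
G: 255 - (255-171)×(255-147)/255 = 255 - 9072/255 ≈ 255 - 35.576 = 219.424 → 219
B: 255 - (255-100)×(255-174)/255 = 255 - 12555/255 ≈ 255 - 49.235 = 205.765 → 206
= RGB(240, 219, 206)


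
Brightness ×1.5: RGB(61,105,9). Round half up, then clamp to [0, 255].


Multiply each channel by 1.5, round half up, clamp to [0, 255]
R: 61×1.5 = 91.5 → round → 92
G: 105×1.5 = 157.5 → round → 158
B: 9×1.5 = 13.5 → round → 14
= RGB(92, 158, 14)


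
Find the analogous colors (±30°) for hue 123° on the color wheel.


Base hue: 123°
Left analog: (123 - 30) mod 360 = 93°
Right analog: (123 + 30) mod 360 = 153°
Analogous hues = 93° and 153°


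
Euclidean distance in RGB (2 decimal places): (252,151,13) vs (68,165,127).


d = √[(R₁-R₂)² + (G₁-G₂)² + (B₁-B₂)²]
d = √[(252-68)² + (151-165)² + (13-127)²]
d = √[33856 + 196 + 12996]
d = √47048
d ≈ 216.91


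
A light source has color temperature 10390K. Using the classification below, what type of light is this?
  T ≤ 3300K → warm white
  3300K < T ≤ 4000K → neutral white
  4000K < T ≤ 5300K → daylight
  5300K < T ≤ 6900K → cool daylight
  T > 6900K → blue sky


Temperature: 10390K
10390K > 6900K → blue sky
Classification: blue sky


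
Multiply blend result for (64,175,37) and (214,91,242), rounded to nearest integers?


Multiply: C = A×B/255, rounded to nearest integer
R: 64×214/255 = 13696/255 ≈ 53.710 → 54
G: 175×91/255 = 15925/255 ≈ 62.451 → 62
B: 37×242/255 = 8954/255 ≈ 35.114 → 35
= RGB(54, 62, 35)


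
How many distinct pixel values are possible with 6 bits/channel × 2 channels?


Total bits = 6 bits/channel × 2 channels = 12 bits
Distinct pixel values = 2^12
= 4,096 pixel values


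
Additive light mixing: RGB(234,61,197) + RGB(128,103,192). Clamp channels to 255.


Additive: each channel = min(255, C₁+C₂)
R: 234+128 = 362 → 255
G: 61+103 = 164 → 164
B: 197+192 = 389 → 255
= RGB(255, 164, 255)


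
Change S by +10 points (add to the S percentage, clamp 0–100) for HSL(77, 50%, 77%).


Original S = 50%
Adjustment = +10 percentage points
New S = 50 + (10) = 60
Clamp to [0, 100] → 60
= HSL(77°, 60%, 77%)


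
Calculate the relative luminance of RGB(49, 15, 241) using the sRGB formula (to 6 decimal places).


Linearize each channel (sRGB transfer function): c = v/255; c_lin = c/12.92 if c ≤ 0.04045, else ((c+0.055)/1.055)^2.4
  R: 49/255 ≈ 0.192157 > 0.04045 → ((0.192157+0.055)/1.055)^2.4 ≈ 0.030713
  G: 15/255 ≈ 0.058824 > 0.04045 → ((0.058824+0.055)/1.055)^2.4 ≈ 0.004777
  B: 241/255 ≈ 0.945098 > 0.04045 → ((0.945098+0.055)/1.055)^2.4 ≈ 0.879622
R_lin = 0.030713, G_lin = 0.004777, B_lin = 0.879622
L = 0.2126×R + 0.7152×G + 0.0722×B
L = 0.2126×0.030713 + 0.7152×0.004777 + 0.0722×0.879622
L ≈ 0.073455


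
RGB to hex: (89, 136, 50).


R = 89 → 59 (hex)
G = 136 → 88 (hex)
B = 50 → 32 (hex)
Hex = #598832


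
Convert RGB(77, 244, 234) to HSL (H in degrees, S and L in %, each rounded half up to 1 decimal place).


Normalize: R'=77/255≈0.3020, G'=244/255≈0.9569, B'=234/255≈0.9176
Max=244/255, Min=77/255, Δ=Max-Min=167/255
L = (Max+Min)/2 = (244+77)/510 = 321/510 = 0.62941… → L = 62.9%
L > 0.5 → S = Δ/(2-Max-Min) = 167/(510-244-77) = 167/189 = 0.88359… → S = 88.4%
(the 1/255 factors cancel in S and H, so raw channel differences can be used)
Max is G' → H = 60 × ((B-R)/Δ + 2) = 60 × ((234-77)/167 + 2)
  157/167 + 2 = 0.9401… + 2 = 2.9401…
  H = 60 × 2.9401… = 176.407…° → H = 176.4°
= HSL(176.4°, 88.4%, 62.9%)


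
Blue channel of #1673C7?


Color: #1673C7
R = 16 = 22
G = 73 = 115
B = C7 = 199
Blue = 199


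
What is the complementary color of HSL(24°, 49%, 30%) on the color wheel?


Complement = opposite side of color wheel = hue + 180°
H' = (24 + 180) mod 360 = 204°
S and L unchanged.
= HSL(204°, 49%, 30%)


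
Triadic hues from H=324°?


Triadic: equally spaced at 120° intervals
H1 = 324°
H2 = (324 + 120) mod 360 = 84°
H3 = (324 + 240) mod 360 = 204°
Triadic = 324°, 84°, 204°


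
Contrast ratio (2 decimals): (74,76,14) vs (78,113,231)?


Linearize each sRGB channel c=v/255: c/12.92 if c ≤ 0.04045 else ((c+0.055)/1.055)^2.4
L = 0.2126×R_lin + 0.7152×G_lin + 0.0722×B_lin
Color 1 (74,76,14):
  R=74: 74/255≈0.2902 > 0.04045 → ((0.2902+0.055)/1.055)^2.4 ≈ 0.06848
  G=76: 76/255≈0.2980 > 0.04045 → ((0.2980+0.055)/1.055)^2.4 ≈ 0.07227
  B=14: 14/255≈0.0549 > 0.04045 → ((0.0549+0.055)/1.055)^2.4 ≈ 0.00439
  L1 = 0.2126×0.06848 + 0.7152×0.07227 + 0.0722×0.00439 ≈ 0.06656
Color 2 (78,113,231):
  R=78: 78/255≈0.3059 > 0.04045 → ((0.3059+0.055)/1.055)^2.4 ≈ 0.07619
  G=113: 113/255≈0.4431 > 0.04045 → ((0.4431+0.055)/1.055)^2.4 ≈ 0.16513
  B=231: 231/255≈0.9059 > 0.04045 → ((0.9059+0.055)/1.055)^2.4 ≈ 0.79910
  L2 = 0.2126×0.07619 + 0.7152×0.16513 + 0.0722×0.79910 ≈ 0.19199
Lighter = 0.19199, Darker = 0.06656
Ratio = (L_lighter + 0.05) / (L_darker + 0.05)
Ratio = (0.19199 + 0.05) / (0.06656 + 0.05) = 0.24199 / 0.11656 ≈ 2.0761
Ratio ≈ 2.08:1


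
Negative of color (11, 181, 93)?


Invert: (255-R, 255-G, 255-B)
R: 255-11 = 244
G: 255-181 = 74
B: 255-93 = 162
= RGB(244, 74, 162)


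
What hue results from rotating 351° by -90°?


New hue = (H + rotation) mod 360
New hue = (351 -90) mod 360
= 261 mod 360
= 261°


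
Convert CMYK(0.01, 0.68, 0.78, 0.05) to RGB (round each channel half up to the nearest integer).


R = 255 × (1-C) × (1-K) = 255 × 0.99 × 0.95 = 239.8275 → 240
G = 255 × (1-M) × (1-K) = 255 × 0.32 × 0.95 = 77.52 → 78
B = 255 × (1-Y) × (1-K) = 255 × 0.22 × 0.95 = 53.295 → 53
= RGB(240, 78, 53)


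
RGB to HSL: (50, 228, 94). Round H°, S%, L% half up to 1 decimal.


Normalize: R'=50/255≈0.1961, G'=228/255≈0.8941, B'=94/255≈0.3686
Max=228/255, Min=50/255, Δ=Max-Min=178/255
L = (Max+Min)/2 = (228+50)/510 = 278/510 = 0.54509… → L = 54.5%
L > 0.5 → S = Δ/(2-Max-Min) = 178/(510-228-50) = 178/232 = 0.76724… → S = 76.7%
(the 1/255 factors cancel in S and H, so raw channel differences can be used)
Max is G' → H = 60 × ((B-R)/Δ + 2) = 60 × ((94-50)/178 + 2)
  44/178 + 2 = 0.2471… + 2 = 2.2471…
  H = 60 × 2.2471… = 134.831…° → H = 134.8°
= HSL(134.8°, 76.7%, 54.5%)


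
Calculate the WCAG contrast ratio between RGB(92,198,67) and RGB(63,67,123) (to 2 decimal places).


Linearize each sRGB channel c=v/255: c/12.92 if c ≤ 0.04045 else ((c+0.055)/1.055)^2.4
L = 0.2126×R_lin + 0.7152×G_lin + 0.0722×B_lin
Color 1 (92,198,67):
  R=92: 92/255≈0.3608 > 0.04045 → ((0.3608+0.055)/1.055)^2.4 ≈ 0.10702
  G=198: 198/255≈0.7765 > 0.04045 → ((0.7765+0.055)/1.055)^2.4 ≈ 0.56471
  B=67: 67/255≈0.2627 > 0.04045 → ((0.2627+0.055)/1.055)^2.4 ≈ 0.05613
  L1 = 0.2126×0.10702 + 0.7152×0.56471 + 0.0722×0.05613 ≈ 0.43069
Color 2 (63,67,123):
  R=63: 63/255≈0.2471 > 0.04045 → ((0.2471+0.055)/1.055)^2.4 ≈ 0.04971
  G=67: 67/255≈0.2627 > 0.04045 → ((0.2627+0.055)/1.055)^2.4 ≈ 0.05613
  B=123: 123/255≈0.4824 > 0.04045 → ((0.4824+0.055)/1.055)^2.4 ≈ 0.19807
  L2 = 0.2126×0.04971 + 0.7152×0.05613 + 0.0722×0.19807 ≈ 0.06501
Lighter = 0.43069, Darker = 0.06501
Ratio = (L_lighter + 0.05) / (L_darker + 0.05)
Ratio = (0.43069 + 0.05) / (0.06501 + 0.05) = 0.48069 / 0.11501 ≈ 4.1795
Ratio ≈ 4.18:1


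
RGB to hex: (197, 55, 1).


R = 197 → C5 (hex)
G = 55 → 37 (hex)
B = 1 → 01 (hex)
Hex = #C53701


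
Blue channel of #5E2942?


Color: #5E2942
R = 5E = 94
G = 29 = 41
B = 42 = 66
Blue = 66


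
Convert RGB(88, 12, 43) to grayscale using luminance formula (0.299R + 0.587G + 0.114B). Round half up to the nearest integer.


Gray = 0.299×R + 0.587×G + 0.114×B
Gray = 0.299×88 + 0.587×12 + 0.114×43
Gray = 26.312 + 7.044 + 4.902
Gray = 38.258 → round half up → 38
Gray = 38


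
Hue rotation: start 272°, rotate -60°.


New hue = (H + rotation) mod 360
New hue = (272 -60) mod 360
= 212 mod 360
= 212°


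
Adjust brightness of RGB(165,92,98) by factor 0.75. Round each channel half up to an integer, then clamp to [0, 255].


Multiply each channel by 0.75, round half up, clamp to [0, 255]
R: 165×0.75 = 123.75 → round → 124
G: 92×0.75 = 69
B: 98×0.75 = 73.5 → round → 74
= RGB(124, 69, 74)


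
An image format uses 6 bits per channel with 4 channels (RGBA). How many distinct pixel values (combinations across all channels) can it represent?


Total bits = 6 bits/channel × 4 channels = 24 bits
Distinct pixel values = 2^24
= 16,777,216 pixel values


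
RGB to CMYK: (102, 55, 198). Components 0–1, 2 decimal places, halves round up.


R'=102/255≈0.4000, G'=55/255≈0.2157, B'=198/255≈0.7765
K = 1 - max(R',G',B') = 1 - 198/255 = 57/255 = 0.22352… → 0.22
(1-R'-K)/(1-K) simplifies to (max-R)/max with max = 198:
C = (198-102)/198 = 96/198 = 0.48484… → 0.48
M = (198-55)/198 = 143/198 = 0.72222… → 0.72
Y = (198-198)/198 = 0/198 = 0 → 0.00
= CMYK(0.48, 0.72, 0.00, 0.22)


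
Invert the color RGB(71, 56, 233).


Invert: (255-R, 255-G, 255-B)
R: 255-71 = 184
G: 255-56 = 199
B: 255-233 = 22
= RGB(184, 199, 22)


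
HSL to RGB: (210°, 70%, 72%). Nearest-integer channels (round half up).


H=210°, S=0.70, L=0.72
C = (1-|2L-1|)×S = (1-|0.44|)×0.70 = 0.392
H' = H/60 = 210/60 ≈ 3.5000; X = C×(1-|H' mod 2 - 1|) = 0.196
m = L - C/2 = 0.72 - 0.196 = 0.524
Sector ⌊H'⌋ = 3 → (R',G',B') = (0.0, 0.196, 0.392)
RGB = ((R'+m)×255, (G'+m)×255, (B'+m)×255) = (133.62, 183.6, 233.58)
Round half up → RGB(134, 184, 234)


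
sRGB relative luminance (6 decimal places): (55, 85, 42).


Linearize each channel (sRGB transfer function): c = v/255; c_lin = c/12.92 if c ≤ 0.04045, else ((c+0.055)/1.055)^2.4
  R: 55/255 ≈ 0.215686 > 0.04045 → ((0.215686+0.055)/1.055)^2.4 ≈ 0.038204
  G: 85/255 ≈ 0.333333 > 0.04045 → ((0.333333+0.055)/1.055)^2.4 ≈ 0.090842
  B: 42/255 ≈ 0.164706 > 0.04045 → ((0.164706+0.055)/1.055)^2.4 ≈ 0.023153
R_lin = 0.038204, G_lin = 0.090842, B_lin = 0.023153
L = 0.2126×R + 0.7152×G + 0.0722×B
L = 0.2126×0.038204 + 0.7152×0.090842 + 0.0722×0.023153
L ≈ 0.074764


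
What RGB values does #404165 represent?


40 → 64 (R)
41 → 65 (G)
65 → 101 (B)
= RGB(64, 65, 101)


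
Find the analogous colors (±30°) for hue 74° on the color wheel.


Base hue: 74°
Left analog: (74 - 30) mod 360 = 44°
Right analog: (74 + 30) mod 360 = 104°
Analogous hues = 44° and 104°


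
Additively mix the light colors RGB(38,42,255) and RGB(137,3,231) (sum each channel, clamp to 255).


Additive: each channel = min(255, C₁+C₂)
R: 38+137 = 175 → 175
G: 42+3 = 45 → 45
B: 255+231 = 486 → 255
= RGB(175, 45, 255)


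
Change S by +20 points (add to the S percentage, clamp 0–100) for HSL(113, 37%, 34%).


Original S = 37%
Adjustment = +20 percentage points
New S = 37 + (20) = 57
Clamp to [0, 100] → 57
= HSL(113°, 57%, 34%)


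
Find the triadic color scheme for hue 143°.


Triadic: equally spaced at 120° intervals
H1 = 143°
H2 = (143 + 120) mod 360 = 263°
H3 = (143 + 240) mod 360 = 23°
Triadic = 143°, 263°, 23°


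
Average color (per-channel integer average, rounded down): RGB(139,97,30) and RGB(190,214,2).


Midpoint: each channel = ⌊(C₁+C₂)/2⌋
R: ⌊(139+190)/2⌋ = 164
G: ⌊(97+214)/2⌋ = 155
B: ⌊(30+2)/2⌋ = 16
= RGB(164, 155, 16)


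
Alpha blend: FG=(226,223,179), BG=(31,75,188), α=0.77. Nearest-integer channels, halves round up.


C = α×F + (1-α)×B, with 1-α = 0.23
R: 0.77×226 + 0.23×31 = 174.02 + 7.13 = 181.15 → 181
G: 0.77×223 + 0.23×75 = 171.71 + 17.25 = 188.96 → 189
B: 0.77×179 + 0.23×188 = 137.83 + 43.24 = 181.07 → 181
= RGB(181, 189, 181)


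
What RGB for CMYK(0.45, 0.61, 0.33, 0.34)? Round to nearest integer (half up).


R = 255 × (1-C) × (1-K) = 255 × 0.55 × 0.66 = 92.565 → 93
G = 255 × (1-M) × (1-K) = 255 × 0.39 × 0.66 = 65.637 → 66
B = 255 × (1-Y) × (1-K) = 255 × 0.67 × 0.66 = 112.761 → 113
= RGB(93, 66, 113)


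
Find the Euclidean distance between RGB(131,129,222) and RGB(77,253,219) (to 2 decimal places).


d = √[(R₁-R₂)² + (G₁-G₂)² + (B₁-B₂)²]
d = √[(131-77)² + (129-253)² + (222-219)²]
d = √[2916 + 15376 + 9]
d = √18301
d ≈ 135.28


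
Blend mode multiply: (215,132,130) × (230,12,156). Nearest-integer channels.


Multiply: C = A×B/255, rounded to nearest integer
R: 215×230/255 = 49450/255 ≈ 193.922 → 194
G: 132×12/255 = 1584/255 ≈ 6.212 → 6
B: 130×156/255 = 20280/255 ≈ 79.529 → 80
= RGB(194, 6, 80)


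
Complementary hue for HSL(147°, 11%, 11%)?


Complement = opposite side of color wheel = hue + 180°
H' = (147 + 180) mod 360 = 327°
S and L unchanged.
= HSL(327°, 11%, 11%)


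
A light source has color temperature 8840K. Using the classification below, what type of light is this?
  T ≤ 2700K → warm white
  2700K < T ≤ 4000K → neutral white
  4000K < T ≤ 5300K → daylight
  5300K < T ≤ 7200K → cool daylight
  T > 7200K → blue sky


Temperature: 8840K
8840K > 7200K → blue sky
Classification: blue sky


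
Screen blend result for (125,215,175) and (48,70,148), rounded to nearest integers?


Screen: C = 255 - (255-A)×(255-B)/255, rounded to nearest integer
R: 255 - (255-125)×(255-48)/255 = 255 - 26910/255 ≈ 255 - 105.529 = 149.471 → 149
G: 255 - (255-215)×(255-70)/255 = 255 - 7400/255 ≈ 255 - 29.020 = 225.980 → 226
B: 255 - (255-175)×(255-148)/255 = 255 - 8560/255 ≈ 255 - 33.569 = 221.431 → 221
= RGB(149, 226, 221)


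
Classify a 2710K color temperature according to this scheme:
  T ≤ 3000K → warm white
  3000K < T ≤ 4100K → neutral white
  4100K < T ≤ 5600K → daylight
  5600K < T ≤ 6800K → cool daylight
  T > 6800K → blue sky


Temperature: 2710K
2710K ≤ 3000K → warm white
Classification: warm white


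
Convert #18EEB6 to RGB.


18 → 24 (R)
EE → 238 (G)
B6 → 182 (B)
= RGB(24, 238, 182)


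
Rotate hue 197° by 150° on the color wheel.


New hue = (H + rotation) mod 360
New hue = (197 + 150) mod 360
= 347 mod 360
= 347°


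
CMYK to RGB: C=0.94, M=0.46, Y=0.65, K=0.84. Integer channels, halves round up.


R = 255 × (1-C) × (1-K) = 255 × 0.06 × 0.16 = 2.448 → 2
G = 255 × (1-M) × (1-K) = 255 × 0.54 × 0.16 = 22.032 → 22
B = 255 × (1-Y) × (1-K) = 255 × 0.35 × 0.16 = 14.28 → 14
= RGB(2, 22, 14)


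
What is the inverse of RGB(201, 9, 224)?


Invert: (255-R, 255-G, 255-B)
R: 255-201 = 54
G: 255-9 = 246
B: 255-224 = 31
= RGB(54, 246, 31)


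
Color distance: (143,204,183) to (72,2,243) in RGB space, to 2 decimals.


d = √[(R₁-R₂)² + (G₁-G₂)² + (B₁-B₂)²]
d = √[(143-72)² + (204-2)² + (183-243)²]
d = √[5041 + 40804 + 3600]
d = √49445
d ≈ 222.36


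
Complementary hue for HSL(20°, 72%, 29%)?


Complement = opposite side of color wheel = hue + 180°
H' = (20 + 180) mod 360 = 200°
S and L unchanged.
= HSL(200°, 72%, 29%)


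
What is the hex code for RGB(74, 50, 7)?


R = 74 → 4A (hex)
G = 50 → 32 (hex)
B = 7 → 07 (hex)
Hex = #4A3207


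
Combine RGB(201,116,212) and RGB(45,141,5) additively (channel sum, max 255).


Additive: each channel = min(255, C₁+C₂)
R: 201+45 = 246 → 246
G: 116+141 = 257 → 255
B: 212+5 = 217 → 217
= RGB(246, 255, 217)


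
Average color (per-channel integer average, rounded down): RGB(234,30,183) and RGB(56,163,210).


Midpoint: each channel = ⌊(C₁+C₂)/2⌋
R: ⌊(234+56)/2⌋ = 145
G: ⌊(30+163)/2⌋ = 96
B: ⌊(183+210)/2⌋ = 196
= RGB(145, 96, 196)


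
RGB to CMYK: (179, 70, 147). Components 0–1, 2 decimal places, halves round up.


R'=179/255≈0.7020, G'=70/255≈0.2745, B'=147/255≈0.5765
K = 1 - max(R',G',B') = 1 - 179/255 = 76/255 = 0.29803… → 0.30
(1-R'-K)/(1-K) simplifies to (max-R)/max with max = 179:
C = (179-179)/179 = 0/179 = 0 → 0.00
M = (179-70)/179 = 109/179 = 0.60893… → 0.61
Y = (179-147)/179 = 32/179 = 0.17877… → 0.18
= CMYK(0.00, 0.61, 0.18, 0.30)


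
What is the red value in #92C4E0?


Color: #92C4E0
R = 92 = 146
G = C4 = 196
B = E0 = 224
Red = 146


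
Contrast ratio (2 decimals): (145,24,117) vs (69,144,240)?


Linearize each sRGB channel c=v/255: c/12.92 if c ≤ 0.04045 else ((c+0.055)/1.055)^2.4
L = 0.2126×R_lin + 0.7152×G_lin + 0.0722×B_lin
Color 1 (145,24,117):
  R=145: 145/255≈0.5686 > 0.04045 → ((0.5686+0.055)/1.055)^2.4 ≈ 0.28315
  G=24: 24/255≈0.0941 > 0.04045 → ((0.0941+0.055)/1.055)^2.4 ≈ 0.00913
  B=117: 117/255≈0.4588 > 0.04045 → ((0.4588+0.055)/1.055)^2.4 ≈ 0.17789
  L1 = 0.2126×0.28315 + 0.7152×0.00913 + 0.0722×0.17789 ≈ 0.07957
Color 2 (69,144,240):
  R=69: 69/255≈0.2706 > 0.04045 → ((0.2706+0.055)/1.055)^2.4 ≈ 0.05951
  G=144: 144/255≈0.5647 > 0.04045 → ((0.5647+0.055)/1.055)^2.4 ≈ 0.27889
  B=240: 240/255≈0.9412 > 0.04045 → ((0.9412+0.055)/1.055)^2.4 ≈ 0.87137
  L2 = 0.2126×0.05951 + 0.7152×0.27889 + 0.0722×0.87137 ≈ 0.27503
Lighter = 0.27503, Darker = 0.07957
Ratio = (L_lighter + 0.05) / (L_darker + 0.05)
Ratio = (0.27503 + 0.05) / (0.07957 + 0.05) = 0.32503 / 0.12957 ≈ 2.5085
Ratio ≈ 2.51:1


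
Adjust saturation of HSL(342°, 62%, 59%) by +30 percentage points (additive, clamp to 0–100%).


Original S = 62%
Adjustment = +30 percentage points
New S = 62 + (30) = 92
Clamp to [0, 100] → 92
= HSL(342°, 92%, 59%)


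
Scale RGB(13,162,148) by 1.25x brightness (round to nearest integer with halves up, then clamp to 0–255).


Multiply each channel by 1.25, round half up, clamp to [0, 255]
R: 13×1.25 = 16.25 → round → 16
G: 162×1.25 = 202.5 → round → 203
B: 148×1.25 = 185
= RGB(16, 203, 185)


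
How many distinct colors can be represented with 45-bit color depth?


Colors = 2^bits = 2^45
= 35,184,372,088,832 colors


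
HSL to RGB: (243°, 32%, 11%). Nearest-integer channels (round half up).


H=243°, S=0.32, L=0.11
C = (1-|2L-1|)×S = (1-|-0.78|)×0.32 = 0.0704
H' = H/60 = 243/60 ≈ 4.0500; X = C×(1-|H' mod 2 - 1|) = 0.00352
m = L - C/2 = 0.11 - 0.0352 = 0.0748
Sector ⌊H'⌋ = 4 → (R',G',B') = (0.00352, 0.0, 0.0704)
RGB = ((R'+m)×255, (G'+m)×255, (B'+m)×255) = (19.9716, 19.074, 37.026)
Round half up → RGB(20, 19, 37)


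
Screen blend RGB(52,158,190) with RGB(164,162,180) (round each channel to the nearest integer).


Screen: C = 255 - (255-A)×(255-B)/255, rounded to nearest integer
R: 255 - (255-52)×(255-164)/255 = 255 - 18473/255 ≈ 255 - 72.443 = 182.557 → 183
G: 255 - (255-158)×(255-162)/255 = 255 - 9021/255 ≈ 255 - 35.376 = 219.624 → 220
B: 255 - (255-190)×(255-180)/255 = 255 - 4875/255 ≈ 255 - 19.118 = 235.882 → 236
= RGB(183, 220, 236)


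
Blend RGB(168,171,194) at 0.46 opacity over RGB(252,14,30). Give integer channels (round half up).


C = α×F + (1-α)×B, with 1-α = 0.54
R: 0.46×168 + 0.54×252 = 77.28 + 136.08 = 213.36 → 213
G: 0.46×171 + 0.54×14 = 78.66 + 7.56 = 86.22 → 86
B: 0.46×194 + 0.54×30 = 89.24 + 16.20 = 105.44 → 105
= RGB(213, 86, 105)


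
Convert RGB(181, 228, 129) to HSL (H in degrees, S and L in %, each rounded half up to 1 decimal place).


Normalize: R'=181/255≈0.7098, G'=228/255≈0.8941, B'=129/255≈0.5059
Max=228/255, Min=129/255, Δ=Max-Min=99/255
L = (Max+Min)/2 = (228+129)/510 = 357/510 = 0.7 → L = 70.0%
L > 0.5 → S = Δ/(2-Max-Min) = 99/(510-228-129) = 99/153 = 0.64705… → S = 64.7%
(the 1/255 factors cancel in S and H, so raw channel differences can be used)
Max is G' → H = 60 × ((B-R)/Δ + 2) = 60 × ((129-181)/99 + 2)
  -52/99 + 2 = -0.5252… + 2 = 1.4747…
  H = 60 × 1.4747… = 88.484…° → H = 88.5°
= HSL(88.5°, 64.7%, 70.0%)


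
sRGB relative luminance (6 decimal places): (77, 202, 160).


Linearize each channel (sRGB transfer function): c = v/255; c_lin = c/12.92 if c ≤ 0.04045, else ((c+0.055)/1.055)^2.4
  R: 77/255 ≈ 0.301961 > 0.04045 → ((0.301961+0.055)/1.055)^2.4 ≈ 0.074214
  G: 202/255 ≈ 0.792157 > 0.04045 → ((0.792157+0.055)/1.055)^2.4 ≈ 0.590619
  B: 160/255 ≈ 0.627451 > 0.04045 → ((0.627451+0.055)/1.055)^2.4 ≈ 0.351533
R_lin = 0.074214, G_lin = 0.590619, B_lin = 0.351533
L = 0.2126×R + 0.7152×G + 0.0722×B
L = 0.2126×0.074214 + 0.7152×0.590619 + 0.0722×0.351533
L ≈ 0.463569


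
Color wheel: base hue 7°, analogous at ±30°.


Base hue: 7°
Left analog: (7 - 30) mod 360 = 337°
Right analog: (7 + 30) mod 360 = 37°
Analogous hues = 337° and 37°


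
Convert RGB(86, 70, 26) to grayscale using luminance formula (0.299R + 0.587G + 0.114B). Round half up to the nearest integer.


Gray = 0.299×R + 0.587×G + 0.114×B
Gray = 0.299×86 + 0.587×70 + 0.114×26
Gray = 25.714 + 41.090 + 2.964
Gray = 69.768 → round half up → 70
Gray = 70


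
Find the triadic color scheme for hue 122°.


Triadic: equally spaced at 120° intervals
H1 = 122°
H2 = (122 + 120) mod 360 = 242°
H3 = (122 + 240) mod 360 = 2°
Triadic = 122°, 242°, 2°


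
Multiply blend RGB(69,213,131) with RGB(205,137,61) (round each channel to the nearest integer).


Multiply: C = A×B/255, rounded to nearest integer
R: 69×205/255 = 14145/255 ≈ 55.471 → 55
G: 213×137/255 = 29181/255 ≈ 114.435 → 114
B: 131×61/255 = 7991/255 ≈ 31.337 → 31
= RGB(55, 114, 31)


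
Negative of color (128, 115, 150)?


Invert: (255-R, 255-G, 255-B)
R: 255-128 = 127
G: 255-115 = 140
B: 255-150 = 105
= RGB(127, 140, 105)


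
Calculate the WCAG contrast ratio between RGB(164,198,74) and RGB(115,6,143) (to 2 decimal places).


Linearize each sRGB channel c=v/255: c/12.92 if c ≤ 0.04045 else ((c+0.055)/1.055)^2.4
L = 0.2126×R_lin + 0.7152×G_lin + 0.0722×B_lin
Color 1 (164,198,74):
  R=164: 164/255≈0.6431 > 0.04045 → ((0.6431+0.055)/1.055)^2.4 ≈ 0.37124
  G=198: 198/255≈0.7765 > 0.04045 → ((0.7765+0.055)/1.055)^2.4 ≈ 0.56471
  B=74: 74/255≈0.2902 > 0.04045 → ((0.2902+0.055)/1.055)^2.4 ≈ 0.06848
  L1 = 0.2126×0.37124 + 0.7152×0.56471 + 0.0722×0.06848 ≈ 0.48775
Color 2 (115,6,143):
  R=115: 115/255≈0.4510 > 0.04045 → ((0.4510+0.055)/1.055)^2.4 ≈ 0.17144
  G=6: 6/255≈0.0235 ≤ 0.04045 → 0.0235/12.92 ≈ 0.00182
  B=143: 143/255≈0.5608 > 0.04045 → ((0.5608+0.055)/1.055)^2.4 ≈ 0.27468
  L2 = 0.2126×0.17144 + 0.7152×0.00182 + 0.0722×0.27468 ≈ 0.05758
Lighter = 0.48775, Darker = 0.05758
Ratio = (L_lighter + 0.05) / (L_darker + 0.05)
Ratio = (0.48775 + 0.05) / (0.05758 + 0.05) = 0.53775 / 0.10758 ≈ 4.9985
Ratio ≈ 5.00:1


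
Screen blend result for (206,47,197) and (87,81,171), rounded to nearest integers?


Screen: C = 255 - (255-A)×(255-B)/255, rounded to nearest integer
R: 255 - (255-206)×(255-87)/255 = 255 - 8232/255 ≈ 255 - 32.282 = 222.718 → 223
G: 255 - (255-47)×(255-81)/255 = 255 - 36192/255 ≈ 255 - 141.929 = 113.071 → 113
B: 255 - (255-197)×(255-171)/255 = 255 - 4872/255 ≈ 255 - 19.106 = 235.894 → 236
= RGB(223, 113, 236)


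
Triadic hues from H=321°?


Triadic: equally spaced at 120° intervals
H1 = 321°
H2 = (321 + 120) mod 360 = 81°
H3 = (321 + 240) mod 360 = 201°
Triadic = 321°, 81°, 201°


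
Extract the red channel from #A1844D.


Color: #A1844D
R = A1 = 161
G = 84 = 132
B = 4D = 77
Red = 161


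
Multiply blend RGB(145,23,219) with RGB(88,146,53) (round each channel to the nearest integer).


Multiply: C = A×B/255, rounded to nearest integer
R: 145×88/255 = 12760/255 ≈ 50.039 → 50
G: 23×146/255 = 3358/255 ≈ 13.169 → 13
B: 219×53/255 = 11607/255 ≈ 45.518 → 46
= RGB(50, 13, 46)


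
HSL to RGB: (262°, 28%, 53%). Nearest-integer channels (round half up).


H=262°, S=0.28, L=0.53
C = (1-|2L-1|)×S = (1-|0.06|)×0.28 = 0.2632
H' = H/60 = 262/60 ≈ 4.3667; X = C×(1-|H' mod 2 - 1|) ≈ 0.0965
m = L - C/2 = 0.53 - 0.1316 = 0.3984
Sector ⌊H'⌋ = 4 → (R',G',B') = (≈0.0965, 0.0, 0.2632)
RGB = ((R'+m)×255, (G'+m)×255, (B'+m)×255) = (126.2012, 101.592, 168.708)
Round half up → RGB(126, 102, 169)


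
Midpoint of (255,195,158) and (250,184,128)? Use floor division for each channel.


Midpoint: each channel = ⌊(C₁+C₂)/2⌋
R: ⌊(255+250)/2⌋ = 252
G: ⌊(195+184)/2⌋ = 189
B: ⌊(158+128)/2⌋ = 143
= RGB(252, 189, 143)


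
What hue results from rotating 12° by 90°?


New hue = (H + rotation) mod 360
New hue = (12 + 90) mod 360
= 102 mod 360
= 102°


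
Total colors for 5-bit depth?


Colors = 2^bits = 2^5
= 32 colors


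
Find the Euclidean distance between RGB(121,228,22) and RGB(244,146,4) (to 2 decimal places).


d = √[(R₁-R₂)² + (G₁-G₂)² + (B₁-B₂)²]
d = √[(121-244)² + (228-146)² + (22-4)²]
d = √[15129 + 6724 + 324]
d = √22177
d ≈ 148.92


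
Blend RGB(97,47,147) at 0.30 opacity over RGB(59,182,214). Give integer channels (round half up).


C = α×F + (1-α)×B, with 1-α = 0.70
R: 0.30×97 + 0.70×59 = 29.10 + 41.30 = 70.40 → 70
G: 0.30×47 + 0.70×182 = 14.10 + 127.40 = 141.50 → 142
B: 0.30×147 + 0.70×214 = 44.10 + 149.80 = 193.90 → 194
= RGB(70, 142, 194)


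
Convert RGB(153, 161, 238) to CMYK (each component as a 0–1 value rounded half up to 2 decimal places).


R'=153/255≈0.6000, G'=161/255≈0.6314, B'=238/255≈0.9333
K = 1 - max(R',G',B') = 1 - 238/255 = 17/255 = 0.06666… → 0.07
(1-R'-K)/(1-K) simplifies to (max-R)/max with max = 238:
C = (238-153)/238 = 85/238 = 0.35714… → 0.36
M = (238-161)/238 = 77/238 = 0.32352… → 0.32
Y = (238-238)/238 = 0/238 = 0 → 0.00
= CMYK(0.36, 0.32, 0.00, 0.07)


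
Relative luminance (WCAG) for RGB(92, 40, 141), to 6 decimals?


Linearize each channel (sRGB transfer function): c = v/255; c_lin = c/12.92 if c ≤ 0.04045, else ((c+0.055)/1.055)^2.4
  R: 92/255 ≈ 0.360784 > 0.04045 → ((0.360784+0.055)/1.055)^2.4 ≈ 0.107023
  G: 40/255 ≈ 0.156863 > 0.04045 → ((0.156863+0.055)/1.055)^2.4 ≈ 0.021219
  B: 141/255 ≈ 0.552941 > 0.04045 → ((0.552941+0.055)/1.055)^2.4 ≈ 0.266356
R_lin = 0.107023, G_lin = 0.021219, B_lin = 0.266356
L = 0.2126×R + 0.7152×G + 0.0722×B
L = 0.2126×0.107023 + 0.7152×0.021219 + 0.0722×0.266356
L ≈ 0.057160


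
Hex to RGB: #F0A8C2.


F0 → 240 (R)
A8 → 168 (G)
C2 → 194 (B)
= RGB(240, 168, 194)


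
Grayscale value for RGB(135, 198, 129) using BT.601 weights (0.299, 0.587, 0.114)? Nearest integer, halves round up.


Gray = 0.299×R + 0.587×G + 0.114×B
Gray = 0.299×135 + 0.587×198 + 0.114×129
Gray = 40.365 + 116.226 + 14.706
Gray = 171.297 → round half up → 171
Gray = 171


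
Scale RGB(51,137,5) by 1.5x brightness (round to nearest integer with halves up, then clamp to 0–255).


Multiply each channel by 1.5, round half up, clamp to [0, 255]
R: 51×1.5 = 76.5 → round → 77
G: 137×1.5 = 205.5 → round → 206
B: 5×1.5 = 7.5 → round → 8
= RGB(77, 206, 8)


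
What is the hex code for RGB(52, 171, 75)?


R = 52 → 34 (hex)
G = 171 → AB (hex)
B = 75 → 4B (hex)
Hex = #34AB4B


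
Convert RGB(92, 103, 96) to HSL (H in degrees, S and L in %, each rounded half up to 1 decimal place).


Normalize: R'=92/255≈0.3608, G'=103/255≈0.4039, B'=96/255≈0.3765
Max=103/255, Min=92/255, Δ=Max-Min=11/255
L = (Max+Min)/2 = (103+92)/510 = 195/510 = 0.38235… → L = 38.2%
L ≤ 0.5 → S = Δ/(Max+Min) = 11/(103+92) = 11/195 = 0.05641… → S = 5.6%
(the 1/255 factors cancel in S and H, so raw channel differences can be used)
Max is G' → H = 60 × ((B-R)/Δ + 2) = 60 × ((96-92)/11 + 2)
  4/11 + 2 = 0.3636… + 2 = 2.3636…
  H = 60 × 2.3636… = 141.818…° → H = 141.8°
= HSL(141.8°, 5.6%, 38.2%)


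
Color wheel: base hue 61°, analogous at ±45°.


Base hue: 61°
Left analog: (61 - 45) mod 360 = 16°
Right analog: (61 + 45) mod 360 = 106°
Analogous hues = 16° and 106°


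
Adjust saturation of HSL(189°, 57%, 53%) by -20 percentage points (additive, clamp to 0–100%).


Original S = 57%
Adjustment = -20 percentage points
New S = 57 + (-20) = 37
Clamp to [0, 100] → 37
= HSL(189°, 37%, 53%)


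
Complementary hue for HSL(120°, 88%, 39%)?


Complement = opposite side of color wheel = hue + 180°
H' = (120 + 180) mod 360 = 300°
S and L unchanged.
= HSL(300°, 88%, 39%)


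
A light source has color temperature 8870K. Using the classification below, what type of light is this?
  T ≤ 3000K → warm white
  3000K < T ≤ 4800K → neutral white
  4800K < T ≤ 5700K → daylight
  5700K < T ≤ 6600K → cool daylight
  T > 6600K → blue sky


Temperature: 8870K
8870K > 6600K → blue sky
Classification: blue sky


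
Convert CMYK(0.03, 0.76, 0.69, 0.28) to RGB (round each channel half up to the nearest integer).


R = 255 × (1-C) × (1-K) = 255 × 0.97 × 0.72 = 178.092 → 178
G = 255 × (1-M) × (1-K) = 255 × 0.24 × 0.72 = 44.064 → 44
B = 255 × (1-Y) × (1-K) = 255 × 0.31 × 0.72 = 56.916 → 57
= RGB(178, 44, 57)


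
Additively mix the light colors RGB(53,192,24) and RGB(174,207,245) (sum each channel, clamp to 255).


Additive: each channel = min(255, C₁+C₂)
R: 53+174 = 227 → 227
G: 192+207 = 399 → 255
B: 24+245 = 269 → 255
= RGB(227, 255, 255)


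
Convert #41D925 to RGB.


41 → 65 (R)
D9 → 217 (G)
25 → 37 (B)
= RGB(65, 217, 37)


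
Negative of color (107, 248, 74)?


Invert: (255-R, 255-G, 255-B)
R: 255-107 = 148
G: 255-248 = 7
B: 255-74 = 181
= RGB(148, 7, 181)


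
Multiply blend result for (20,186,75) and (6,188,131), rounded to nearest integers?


Multiply: C = A×B/255, rounded to nearest integer
R: 20×6/255 = 120/255 ≈ 0.471 → 0
G: 186×188/255 = 34968/255 ≈ 137.129 → 137
B: 75×131/255 = 9825/255 ≈ 38.529 → 39
= RGB(0, 137, 39)


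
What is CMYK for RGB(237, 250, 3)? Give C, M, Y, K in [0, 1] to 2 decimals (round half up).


R'=237/255≈0.9294, G'=250/255≈0.9804, B'=3/255≈0.0118
K = 1 - max(R',G',B') = 1 - 250/255 = 5/255 = 0.01960… → 0.02
(1-R'-K)/(1-K) simplifies to (max-R)/max with max = 250:
C = (250-237)/250 = 13/250 = 0.052 → 0.05
M = (250-250)/250 = 0/250 = 0 → 0.00
Y = (250-3)/250 = 247/250 = 0.988 → 0.99
= CMYK(0.05, 0.00, 0.99, 0.02)


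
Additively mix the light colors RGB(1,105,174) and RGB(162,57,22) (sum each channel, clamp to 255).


Additive: each channel = min(255, C₁+C₂)
R: 1+162 = 163 → 163
G: 105+57 = 162 → 162
B: 174+22 = 196 → 196
= RGB(163, 162, 196)


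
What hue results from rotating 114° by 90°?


New hue = (H + rotation) mod 360
New hue = (114 + 90) mod 360
= 204 mod 360
= 204°


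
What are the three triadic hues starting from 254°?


Triadic: equally spaced at 120° intervals
H1 = 254°
H2 = (254 + 120) mod 360 = 14°
H3 = (254 + 240) mod 360 = 134°
Triadic = 254°, 14°, 134°


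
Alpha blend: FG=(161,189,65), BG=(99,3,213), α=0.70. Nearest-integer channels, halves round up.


C = α×F + (1-α)×B, with 1-α = 0.30
R: 0.70×161 + 0.30×99 = 112.70 + 29.70 = 142.40 → 142
G: 0.70×189 + 0.30×3 = 132.30 + 0.90 = 133.20 → 133
B: 0.70×65 + 0.30×213 = 45.50 + 63.90 = 109.40 → 109
= RGB(142, 133, 109)


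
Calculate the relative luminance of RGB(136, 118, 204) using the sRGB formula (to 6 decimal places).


Linearize each channel (sRGB transfer function): c = v/255; c_lin = c/12.92 if c ≤ 0.04045, else ((c+0.055)/1.055)^2.4
  R: 136/255 ≈ 0.533333 > 0.04045 → ((0.533333+0.055)/1.055)^2.4 ≈ 0.246201
  G: 118/255 ≈ 0.462745 > 0.04045 → ((0.462745+0.055)/1.055)^2.4 ≈ 0.181164
  B: 204/255 ≈ 0.800000 > 0.04045 → ((0.800000+0.055)/1.055)^2.4 ≈ 0.603827
R_lin = 0.246201, G_lin = 0.181164, B_lin = 0.603827
L = 0.2126×R + 0.7152×G + 0.0722×B
L = 0.2126×0.246201 + 0.7152×0.181164 + 0.0722×0.603827
L ≈ 0.225507


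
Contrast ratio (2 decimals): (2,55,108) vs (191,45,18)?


Linearize each sRGB channel c=v/255: c/12.92 if c ≤ 0.04045 else ((c+0.055)/1.055)^2.4
L = 0.2126×R_lin + 0.7152×G_lin + 0.0722×B_lin
Color 1 (2,55,108):
  R=2: 2/255≈0.0078 ≤ 0.04045 → 0.0078/12.92 ≈ 0.00061
  G=55: 55/255≈0.2157 > 0.04045 → ((0.2157+0.055)/1.055)^2.4 ≈ 0.03820
  B=108: 108/255≈0.4235 > 0.04045 → ((0.4235+0.055)/1.055)^2.4 ≈ 0.14996
  L1 = 0.2126×0.00061 + 0.7152×0.03820 + 0.0722×0.14996 ≈ 0.03828
Color 2 (191,45,18):
  R=191: 191/255≈0.7490 > 0.04045 → ((0.7490+0.055)/1.055)^2.4 ≈ 0.52100
  G=45: 45/255≈0.1765 > 0.04045 → ((0.1765+0.055)/1.055)^2.4 ≈ 0.02624
  B=18: 18/255≈0.0706 > 0.04045 → ((0.0706+0.055)/1.055)^2.4 ≈ 0.00605
  L2 = 0.2126×0.52100 + 0.7152×0.02624 + 0.0722×0.00605 ≈ 0.12997
Lighter = 0.12997, Darker = 0.03828
Ratio = (L_lighter + 0.05) / (L_darker + 0.05)
Ratio = (0.12997 + 0.05) / (0.03828 + 0.05) = 0.17997 / 0.08828 ≈ 2.0386
Ratio ≈ 2.04:1
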